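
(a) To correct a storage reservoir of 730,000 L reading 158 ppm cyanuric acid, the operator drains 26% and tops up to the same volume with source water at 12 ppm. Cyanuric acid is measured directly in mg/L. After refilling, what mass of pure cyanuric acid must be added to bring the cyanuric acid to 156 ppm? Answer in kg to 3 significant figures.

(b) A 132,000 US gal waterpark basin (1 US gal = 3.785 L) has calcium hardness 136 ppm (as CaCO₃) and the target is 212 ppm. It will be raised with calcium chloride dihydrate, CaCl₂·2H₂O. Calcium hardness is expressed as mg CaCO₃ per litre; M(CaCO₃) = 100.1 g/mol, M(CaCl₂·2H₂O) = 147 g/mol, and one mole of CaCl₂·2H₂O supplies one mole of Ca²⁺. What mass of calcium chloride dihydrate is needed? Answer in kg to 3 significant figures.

(a) 26.3 kg; (b) 55.8 kg

(a) After draining 26% and refilling: 158 × 0.74 + 12 × 0.26 = 120.04 ppm.
(a) Deficit to target: 156 − 120.04 = 35.96 mg/L.
(a) Mass: 35.96 mg/L × 730,000 L = 26,250 g cyanuric acid.

(b) Volume: 132,000 US gal × 3.785 L/gal = 499,620 L.
(b) Hardness to add: (212 − 136) = 76 mg/L as CaCO₃ × 499,620 L = 37,970 g as CaCO₃.
(b) Moles of Ca²⁺ (1 mol Ca²⁺ ≡ 1 mol CaCO₃): 37,970 / 100.1 g/mol = 379.3 mol.
(b) Mass of CaCl₂·2H₂O: 379.3 × 147 = 55,760 g.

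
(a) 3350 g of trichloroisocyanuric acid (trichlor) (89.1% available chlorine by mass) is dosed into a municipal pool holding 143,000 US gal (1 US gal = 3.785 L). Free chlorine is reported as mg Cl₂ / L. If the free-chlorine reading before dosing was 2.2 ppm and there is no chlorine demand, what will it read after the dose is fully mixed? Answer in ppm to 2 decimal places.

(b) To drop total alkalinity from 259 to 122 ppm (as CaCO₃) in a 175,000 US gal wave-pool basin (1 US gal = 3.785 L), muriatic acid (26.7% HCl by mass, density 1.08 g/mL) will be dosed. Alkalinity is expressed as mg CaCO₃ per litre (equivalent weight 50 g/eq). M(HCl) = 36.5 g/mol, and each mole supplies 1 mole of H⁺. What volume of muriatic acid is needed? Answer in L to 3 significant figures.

(a) 7.71 ppm; (b) 230 L

(a) Volume: 143,000 US gal × 3.785 L/gal = 541,255 L.
(a) Available chlorine delivered: 3350 g × 0.891 = 2985 g as Cl₂.
(a) Concentration rise: 2985 g / 541,255 L = 5.515 mg/L = 5.51 ppm.
(a) Final FC: 2.2 + 5.51 = 7.71 ppm.

(b) Volume: 175,000 US gal × 3.785 L/gal = 662,375 L.
(b) Alkalinity to neutralize: (259 − 122) = 137 mg/L as CaCO₃ × 662,375 L = 90,750 g as CaCO₃.
(b) Equivalents of H⁺ required: 90,750 ÷ 50 g/eq = 1815 eq = 1815 mol HCl.
(b) Mass of HCl: 1815 × 36.5 = 66,240 g.
(b) Mass of 26.7% solution: 66,240 / 0.267 = 248,100 g.
(b) Volume: 248,100 g ÷ 1.08 g/mL = 229,700 mL.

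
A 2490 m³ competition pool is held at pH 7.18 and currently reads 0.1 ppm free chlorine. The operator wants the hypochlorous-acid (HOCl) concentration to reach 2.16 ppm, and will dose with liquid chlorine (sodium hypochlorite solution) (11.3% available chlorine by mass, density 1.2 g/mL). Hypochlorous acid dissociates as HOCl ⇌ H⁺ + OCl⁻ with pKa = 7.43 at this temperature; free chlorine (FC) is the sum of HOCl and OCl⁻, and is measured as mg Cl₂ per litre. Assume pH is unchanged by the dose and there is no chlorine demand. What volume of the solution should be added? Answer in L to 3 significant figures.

Volume: 2490 m³ = 2,490,000 L.
[OCl⁻]/[HOCl] = 10^(pH − pKa) = 10^(7.18 − 7.43) = 0.5623; fraction as HOCl = 1/(1 + 0.5623) = 0.6401.
Free chlorine required for 2.16 ppm HOCl: 2.16 / 0.6401 = 3.375 ppm.
FC to add: 3.375 − 0.1 = 3.275 mg/L as Cl₂.
Cl₂ equivalent: 3.275 mg/L × 2,490,000 L = 8154 g.
Product at 11.3% available Cl: 8154 / 0.113 = 72,160 g.
Volume: 72,160 g ÷ 1.2 g/mL = 60,130 mL.

60.1 L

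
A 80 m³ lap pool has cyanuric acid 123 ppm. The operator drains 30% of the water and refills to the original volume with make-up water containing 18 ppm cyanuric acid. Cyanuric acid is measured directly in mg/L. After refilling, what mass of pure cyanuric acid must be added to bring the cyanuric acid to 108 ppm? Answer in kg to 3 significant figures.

1.32 kg

Volume: 80 m³ = 80,000 L.
After draining 30% and refilling: 123 × 0.70 + 18 × 0.30 = 91.5 ppm.
Deficit to target: 108 − 91.5 = 16.5 mg/L.
Mass: 16.5 mg/L × 80,000 L = 1320 g cyanuric acid.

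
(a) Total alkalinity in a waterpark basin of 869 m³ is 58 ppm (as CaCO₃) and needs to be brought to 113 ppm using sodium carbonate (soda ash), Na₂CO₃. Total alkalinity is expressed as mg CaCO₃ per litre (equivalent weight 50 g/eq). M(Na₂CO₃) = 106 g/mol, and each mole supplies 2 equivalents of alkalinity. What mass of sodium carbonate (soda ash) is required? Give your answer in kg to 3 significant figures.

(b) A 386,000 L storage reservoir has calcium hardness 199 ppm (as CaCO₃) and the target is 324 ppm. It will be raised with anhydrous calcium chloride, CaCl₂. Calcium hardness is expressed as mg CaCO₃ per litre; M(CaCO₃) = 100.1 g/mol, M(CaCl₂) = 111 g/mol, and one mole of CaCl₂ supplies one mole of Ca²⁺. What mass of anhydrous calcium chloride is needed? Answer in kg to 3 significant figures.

(a) 50.7 kg; (b) 53.5 kg

(a) Volume: 869 m³ = 869,000 L.
(a) Alkalinity to add: (113 − 58) = 55 mg/L as CaCO₃ × 869,000 L = 47,800 g as CaCO₃.
(a) Equivalents: 47,800 g ÷ 50 g/eq = 955.9 eq.
(a) Each mole of Na₂CO₃ supplies 2 eq, so 955.9 / 2 = 477.9 mol.
(a) Mass: 477.9 mol × 106 g/mol = 50,660 g.

(b) Hardness to add: (324 − 199) = 125 mg/L as CaCO₃ × 386,000 L = 48,250 g as CaCO₃.
(b) Moles of Ca²⁺ (1 mol Ca²⁺ ≡ 1 mol CaCO₃): 48,250 / 100.1 g/mol = 482 mol.
(b) Mass of CaCl₂: 482 × 111 = 53,500 g.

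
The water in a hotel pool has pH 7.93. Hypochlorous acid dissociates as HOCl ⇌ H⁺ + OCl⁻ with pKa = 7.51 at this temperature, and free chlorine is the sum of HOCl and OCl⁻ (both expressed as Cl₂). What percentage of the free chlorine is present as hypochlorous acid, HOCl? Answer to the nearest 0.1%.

27.5%

[OCl⁻]/[HOCl] = 10^(pH − pKa) = 10^(7.93 − 7.51) = 10^0.42 = 2.63.
Fraction as HOCl = 1 / (1 + 2.63) = 0.2755.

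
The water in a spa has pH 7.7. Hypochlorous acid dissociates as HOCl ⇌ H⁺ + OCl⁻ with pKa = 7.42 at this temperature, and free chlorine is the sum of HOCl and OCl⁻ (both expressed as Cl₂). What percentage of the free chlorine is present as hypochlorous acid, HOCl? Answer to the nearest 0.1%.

34.4%

[OCl⁻]/[HOCl] = 10^(pH − pKa) = 10^(7.7 − 7.42) = 10^0.28 = 1.905.
Fraction as HOCl = 1 / (1 + 1.905) = 0.3442.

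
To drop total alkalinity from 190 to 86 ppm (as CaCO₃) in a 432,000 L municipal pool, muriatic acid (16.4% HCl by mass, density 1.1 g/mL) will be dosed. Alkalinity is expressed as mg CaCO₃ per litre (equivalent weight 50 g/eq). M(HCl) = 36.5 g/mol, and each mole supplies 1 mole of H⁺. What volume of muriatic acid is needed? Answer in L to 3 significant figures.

182 L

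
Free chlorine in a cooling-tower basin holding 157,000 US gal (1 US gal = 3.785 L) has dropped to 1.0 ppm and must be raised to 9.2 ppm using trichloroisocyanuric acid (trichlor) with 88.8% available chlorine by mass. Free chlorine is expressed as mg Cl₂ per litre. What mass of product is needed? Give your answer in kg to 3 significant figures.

Volume: 157,000 US gal × 3.785 L/gal = 594,245 L.
Chlorine deficit: 9.2 − 1.0 = 8.2 ppm = 8.2 mg/L as Cl₂.
Cl₂ equivalent needed: 8.2 mg/L × 594,245 L = 4,873,000 mg = 4873 g.
Product at 88.8% available chlorine: 4873 / 0.888 = 5487 g.

5.49 kg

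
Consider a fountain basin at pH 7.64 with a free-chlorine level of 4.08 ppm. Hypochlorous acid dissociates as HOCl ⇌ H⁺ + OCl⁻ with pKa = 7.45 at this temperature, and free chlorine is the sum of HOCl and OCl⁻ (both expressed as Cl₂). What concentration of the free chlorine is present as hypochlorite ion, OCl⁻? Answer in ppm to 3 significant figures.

2.48 ppm

[OCl⁻]/[HOCl] = 10^(pH − pKa) = 10^(7.64 − 7.45) = 10^0.19 = 1.549.
Fraction as HOCl = 1 / (1 + 1.549) = 0.3923.
OCl⁻ = (1 − 0.3923) × 4.08 ppm = 2.479 ppm.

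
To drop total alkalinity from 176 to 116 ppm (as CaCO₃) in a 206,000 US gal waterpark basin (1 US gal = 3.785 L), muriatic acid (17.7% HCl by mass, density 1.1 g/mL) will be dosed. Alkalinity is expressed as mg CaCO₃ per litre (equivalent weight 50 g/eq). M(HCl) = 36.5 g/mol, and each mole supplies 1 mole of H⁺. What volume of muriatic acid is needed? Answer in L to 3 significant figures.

175 L

Volume: 206,000 US gal × 3.785 L/gal = 779,710 L.
Alkalinity to neutralize: (176 − 116) = 60 mg/L as CaCO₃ × 779,710 L = 46,780 g as CaCO₃.
Equivalents of H⁺ required: 46,780 ÷ 50 g/eq = 935.7 eq = 935.7 mol HCl.
Mass of HCl: 935.7 × 36.5 = 34,150 g.
Mass of 17.7% solution: 34,150 / 0.177 = 192,900 g.
Volume: 192,900 g ÷ 1.1 g/mL = 175,400 mL.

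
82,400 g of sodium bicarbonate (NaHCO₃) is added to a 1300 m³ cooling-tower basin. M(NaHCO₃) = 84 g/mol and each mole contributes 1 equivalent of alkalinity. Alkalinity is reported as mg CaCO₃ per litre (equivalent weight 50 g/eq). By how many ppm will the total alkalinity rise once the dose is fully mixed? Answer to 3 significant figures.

37.7 ppm

Volume: 1300 m³ = 1,300,000 L.
Moles of NaHCO₃: 82,400 g ÷ 84 g/mol = 981 mol → 981 eq of alkalinity.
As CaCO₃: 981 eq × 50 g/eq = 49,050 g.
Rise: 49,050 g / 1,300,000 L × 1000 = 37.73 mg/L.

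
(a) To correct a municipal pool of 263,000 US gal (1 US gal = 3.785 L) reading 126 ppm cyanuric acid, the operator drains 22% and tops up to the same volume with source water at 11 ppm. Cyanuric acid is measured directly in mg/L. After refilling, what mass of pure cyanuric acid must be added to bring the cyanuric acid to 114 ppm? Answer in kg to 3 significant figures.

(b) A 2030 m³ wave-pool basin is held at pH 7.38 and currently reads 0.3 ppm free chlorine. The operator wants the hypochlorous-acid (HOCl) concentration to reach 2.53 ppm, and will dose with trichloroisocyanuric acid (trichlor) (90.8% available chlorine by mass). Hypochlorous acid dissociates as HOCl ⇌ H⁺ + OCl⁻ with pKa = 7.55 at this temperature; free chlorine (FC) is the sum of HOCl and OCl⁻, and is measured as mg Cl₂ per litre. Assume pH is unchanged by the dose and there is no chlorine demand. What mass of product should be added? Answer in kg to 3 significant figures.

(a) 13.2 kg; (b) 8.81 kg

(a) Volume: 263,000 US gal × 3.785 L/gal = 995,455 L.
(a) After draining 22% and refilling: 126 × 0.78 + 11 × 0.22 = 100.7 ppm.
(a) Deficit to target: 114 − 100.7 = 13.3 mg/L.
(a) Mass: 13.3 mg/L × 995,455 L = 13,240 g cyanuric acid.

(b) Volume: 2030 m³ = 2,030,000 L.
(b) [OCl⁻]/[HOCl] = 10^(pH − pKa) = 10^(7.38 − 7.55) = 0.6761; fraction as HOCl = 1/(1 + 0.6761) = 0.5966.
(b) Free chlorine required for 2.53 ppm HOCl: 2.53 / 0.5966 = 4.24 ppm.
(b) FC to add: 4.24 − 0.3 = 3.94 mg/L as Cl₂.
(b) Cl₂ equivalent: 3.94 mg/L × 2,030,000 L = 7999 g.
(b) Product at 90.8% available Cl: 7999 / 0.908 = 8810 g.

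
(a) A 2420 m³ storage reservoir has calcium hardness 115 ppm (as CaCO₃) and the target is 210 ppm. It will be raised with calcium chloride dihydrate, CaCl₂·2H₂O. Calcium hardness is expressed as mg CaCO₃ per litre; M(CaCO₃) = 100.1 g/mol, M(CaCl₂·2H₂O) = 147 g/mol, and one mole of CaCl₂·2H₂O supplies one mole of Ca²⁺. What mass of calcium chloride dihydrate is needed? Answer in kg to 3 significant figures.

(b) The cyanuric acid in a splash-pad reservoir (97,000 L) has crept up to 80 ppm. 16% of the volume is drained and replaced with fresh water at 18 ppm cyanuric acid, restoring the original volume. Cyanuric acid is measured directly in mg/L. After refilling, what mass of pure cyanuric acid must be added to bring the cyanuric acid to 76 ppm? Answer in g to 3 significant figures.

(a) Volume: 2420 m³ = 2,420,000 L.
(a) Hardness to add: (210 − 115) = 95 mg/L as CaCO₃ × 2,420,000 L = 229,900 g as CaCO₃.
(a) Moles of Ca²⁺ (1 mol Ca²⁺ ≡ 1 mol CaCO₃): 229,900 / 100.1 g/mol = 2297 mol.
(a) Mass of CaCl₂·2H₂O: 2297 × 147 = 337,600 g.

(b) After draining 16% and refilling: 80 × 0.84 + 18 × 0.16 = 70.08 ppm.
(b) Deficit to target: 76 − 70.08 = 5.92 mg/L.
(b) Mass: 5.92 mg/L × 97,000 L = 574.2 g cyanuric acid.

(a) 338 kg; (b) 574 g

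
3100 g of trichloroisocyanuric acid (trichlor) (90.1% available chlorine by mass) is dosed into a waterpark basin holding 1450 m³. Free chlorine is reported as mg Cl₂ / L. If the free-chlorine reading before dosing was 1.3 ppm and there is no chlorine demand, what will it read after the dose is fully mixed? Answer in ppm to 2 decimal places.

3.23 ppm

Volume: 1450 m³ = 1,450,000 L.
Available chlorine delivered: 3100 g × 0.901 = 2793 g as Cl₂.
Concentration rise: 2793 g / 1,450,000 L = 1.926 mg/L = 1.93 ppm.
Final FC: 1.3 + 1.93 = 3.23 ppm.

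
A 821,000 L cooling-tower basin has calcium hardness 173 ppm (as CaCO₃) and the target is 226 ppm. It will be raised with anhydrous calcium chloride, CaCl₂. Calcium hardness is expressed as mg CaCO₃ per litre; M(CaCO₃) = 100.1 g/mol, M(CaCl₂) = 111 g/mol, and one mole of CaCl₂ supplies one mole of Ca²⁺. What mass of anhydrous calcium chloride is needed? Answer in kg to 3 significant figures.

48.3 kg

Hardness to add: (226 − 173) = 53 mg/L as CaCO₃ × 821,000 L = 43,510 g as CaCO₃.
Moles of Ca²⁺ (1 mol Ca²⁺ ≡ 1 mol CaCO₃): 43,510 / 100.1 g/mol = 434.7 mol.
Mass of CaCl₂: 434.7 × 111 = 48,250 g.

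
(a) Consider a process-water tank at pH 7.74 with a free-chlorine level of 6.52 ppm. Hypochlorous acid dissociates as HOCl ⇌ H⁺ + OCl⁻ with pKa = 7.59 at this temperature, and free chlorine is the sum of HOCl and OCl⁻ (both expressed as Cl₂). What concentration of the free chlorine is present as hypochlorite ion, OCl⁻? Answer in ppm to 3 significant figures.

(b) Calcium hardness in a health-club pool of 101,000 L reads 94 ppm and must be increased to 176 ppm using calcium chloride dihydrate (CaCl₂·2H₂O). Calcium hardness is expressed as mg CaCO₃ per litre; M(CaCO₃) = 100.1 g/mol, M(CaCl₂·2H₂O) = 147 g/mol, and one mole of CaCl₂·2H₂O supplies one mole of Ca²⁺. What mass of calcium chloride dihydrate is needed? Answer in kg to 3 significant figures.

(a) [OCl⁻]/[HOCl] = 10^(pH − pKa) = 10^(7.74 − 7.59) = 10^0.15 = 1.413.
(a) Fraction as HOCl = 1 / (1 + 1.413) = 0.4145.
(a) OCl⁻ = (1 − 0.4145) × 6.52 ppm = 3.817 ppm.

(b) Hardness to add: (176 − 94) = 82 mg/L as CaCO₃ × 101,000 L = 8282 g as CaCO₃.
(b) Moles of Ca²⁺ (1 mol Ca²⁺ ≡ 1 mol CaCO₃): 8282 / 100.1 g/mol = 82.74 mol.
(b) Mass of CaCl₂·2H₂O: 82.74 × 147 = 12,160 g.

(a) 3.82 ppm; (b) 12.2 kg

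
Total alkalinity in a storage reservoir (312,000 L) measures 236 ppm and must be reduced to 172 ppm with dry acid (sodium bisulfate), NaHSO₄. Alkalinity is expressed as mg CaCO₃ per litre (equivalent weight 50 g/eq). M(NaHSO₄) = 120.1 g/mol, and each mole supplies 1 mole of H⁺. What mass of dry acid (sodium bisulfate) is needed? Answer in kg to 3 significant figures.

48.0 kg

Alkalinity to neutralize: (236 − 172) = 64 mg/L as CaCO₃ × 312,000 L = 19,970 g as CaCO₃.
Equivalents of H⁺ required: 19,970 ÷ 50 g/eq = 399.4 eq = 399.4 mol NaHSO₄.
Mass of NaHSO₄: 399.4 × 120.1 = 47,960 g.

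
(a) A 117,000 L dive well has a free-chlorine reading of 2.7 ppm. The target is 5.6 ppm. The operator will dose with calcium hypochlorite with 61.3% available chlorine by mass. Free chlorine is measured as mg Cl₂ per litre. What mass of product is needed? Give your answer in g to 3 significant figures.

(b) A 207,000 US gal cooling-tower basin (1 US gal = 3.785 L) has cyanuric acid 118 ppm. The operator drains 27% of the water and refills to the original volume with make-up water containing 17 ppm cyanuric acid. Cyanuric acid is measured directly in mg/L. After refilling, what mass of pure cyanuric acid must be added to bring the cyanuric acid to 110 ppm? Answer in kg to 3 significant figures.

(a) Chlorine deficit: 5.6 − 2.7 = 2.9 ppm = 2.9 mg/L as Cl₂.
(a) Cl₂ equivalent needed: 2.9 mg/L × 117,000 L = 339,300 mg = 339.3 g.
(a) Product at 61.3% available chlorine: 339.3 / 0.613 = 553.5 g.

(b) Volume: 207,000 US gal × 3.785 L/gal = 783,495 L.
(b) After draining 27% and refilling: 118 × 0.73 + 17 × 0.27 = 90.73 ppm.
(b) Deficit to target: 110 − 90.73 = 19.27 mg/L.
(b) Mass: 19.27 mg/L × 783,495 L = 15,100 g cyanuric acid.

(a) 554 g; (b) 15.1 kg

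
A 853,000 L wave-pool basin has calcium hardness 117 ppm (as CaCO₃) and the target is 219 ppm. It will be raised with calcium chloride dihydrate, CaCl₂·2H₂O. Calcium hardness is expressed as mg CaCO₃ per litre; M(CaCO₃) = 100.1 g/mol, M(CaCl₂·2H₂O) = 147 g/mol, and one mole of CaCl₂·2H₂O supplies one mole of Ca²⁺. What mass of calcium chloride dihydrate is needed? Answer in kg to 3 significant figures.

128 kg

Hardness to add: (219 − 117) = 102 mg/L as CaCO₃ × 853,000 L = 87,010 g as CaCO₃.
Moles of Ca²⁺ (1 mol Ca²⁺ ≡ 1 mol CaCO₃): 87,010 / 100.1 g/mol = 869.2 mol.
Mass of CaCl₂·2H₂O: 869.2 × 147 = 127,800 g.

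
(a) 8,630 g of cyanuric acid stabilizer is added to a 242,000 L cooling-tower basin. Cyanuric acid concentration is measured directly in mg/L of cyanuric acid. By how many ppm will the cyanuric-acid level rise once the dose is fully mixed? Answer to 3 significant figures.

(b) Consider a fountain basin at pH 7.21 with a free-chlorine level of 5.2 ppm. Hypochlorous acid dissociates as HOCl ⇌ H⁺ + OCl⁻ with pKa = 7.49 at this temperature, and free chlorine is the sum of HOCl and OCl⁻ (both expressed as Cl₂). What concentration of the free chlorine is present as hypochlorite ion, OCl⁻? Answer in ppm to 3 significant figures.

(a) Rise: 8,630 g / 242,000 L × 1000 = 35.66 mg/L.

(b) [OCl⁻]/[HOCl] = 10^(pH − pKa) = 10^(7.21 − 7.49) = 10^-0.28 = 0.5248.
(b) Fraction as HOCl = 1 / (1 + 0.5248) = 0.6558.
(b) OCl⁻ = (1 − 0.6558) × 5.2 ppm = 1.79 ppm.

(a) 35.7 ppm; (b) 1.79 ppm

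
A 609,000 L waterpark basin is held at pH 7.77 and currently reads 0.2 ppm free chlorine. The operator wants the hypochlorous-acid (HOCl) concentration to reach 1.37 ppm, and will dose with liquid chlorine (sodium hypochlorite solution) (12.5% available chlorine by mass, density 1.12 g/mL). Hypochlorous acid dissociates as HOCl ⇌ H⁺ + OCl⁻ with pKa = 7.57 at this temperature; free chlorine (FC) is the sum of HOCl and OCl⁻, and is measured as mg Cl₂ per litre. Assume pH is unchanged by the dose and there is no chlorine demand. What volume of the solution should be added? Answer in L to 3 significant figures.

[OCl⁻]/[HOCl] = 10^(pH − pKa) = 10^(7.77 − 7.57) = 1.585; fraction as HOCl = 1/(1 + 1.585) = 0.3869.
Free chlorine required for 1.37 ppm HOCl: 1.37 / 0.3869 = 3.541 ppm.
FC to add: 3.541 − 0.2 = 3.341 mg/L as Cl₂.
Cl₂ equivalent: 3.341 mg/L × 609,000 L = 2035 g.
Product at 12.5% available Cl: 2035 / 0.125 = 16,280 g.
Volume: 16,280 g ÷ 1.12 g/mL = 14,530 mL.

14.5 L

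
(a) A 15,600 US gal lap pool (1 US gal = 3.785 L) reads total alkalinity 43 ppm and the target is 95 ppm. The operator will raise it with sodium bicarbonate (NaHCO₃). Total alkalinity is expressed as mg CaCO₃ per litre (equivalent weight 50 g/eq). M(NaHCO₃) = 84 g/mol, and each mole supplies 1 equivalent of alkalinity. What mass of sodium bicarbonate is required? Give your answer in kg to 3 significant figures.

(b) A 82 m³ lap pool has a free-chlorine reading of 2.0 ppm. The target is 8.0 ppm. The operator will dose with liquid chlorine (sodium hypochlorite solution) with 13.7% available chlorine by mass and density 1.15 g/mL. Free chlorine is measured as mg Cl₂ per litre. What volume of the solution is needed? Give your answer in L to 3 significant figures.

(a) Volume: 15,600 US gal × 3.785 L/gal = 59,046 L.
(a) Alkalinity to add: (95 − 43) = 52 mg/L as CaCO₃ × 59,046 L = 3070 g as CaCO₃.
(a) Equivalents: 3070 g ÷ 50 g/eq = 61.41 eq.
(a) NaHCO₃ supplies 1 eq per mole → 61.41 mol.
(a) Mass: 61.41 mol × 84 g/mol = 5158 g.

(b) Volume: 82 m³ = 82,000 L.
(b) Chlorine deficit: 8.0 − 2.0 = 6 ppm = 6 mg/L as Cl₂.
(b) Cl₂ equivalent needed: 6 mg/L × 82,000 L = 492,000 mg = 492 g.
(b) Product at 13.7% available chlorine: 492 / 0.137 = 3591 g.
(b) Volume at density 1.15 g/mL: 3591 g ÷ 1.15 g/mL = 3123 mL.

(a) 5.16 kg; (b) 3.12 L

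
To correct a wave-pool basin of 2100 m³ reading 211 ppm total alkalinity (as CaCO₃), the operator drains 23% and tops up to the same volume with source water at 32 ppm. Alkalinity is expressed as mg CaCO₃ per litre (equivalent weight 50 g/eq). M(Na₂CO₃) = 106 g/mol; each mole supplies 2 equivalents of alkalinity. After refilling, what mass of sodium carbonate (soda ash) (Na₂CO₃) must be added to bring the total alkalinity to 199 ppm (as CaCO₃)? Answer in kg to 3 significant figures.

Volume: 2100 m³ = 2,100,000 L.
After draining 23% and refilling: 211 × 0.77 + 32 × 0.23 = 169.83 ppm.
Deficit to target: 199 − 169.83 = 29.17 mg/L.
As CaCO₃: 29.17 mg/L × 2,100,000 L = 61,260 g; ÷ 50 g/eq ÷ 2 = 612.6 mol Na₂CO₃.
Mass: 612.6 × 106 = 64,930 g.

64.9 kg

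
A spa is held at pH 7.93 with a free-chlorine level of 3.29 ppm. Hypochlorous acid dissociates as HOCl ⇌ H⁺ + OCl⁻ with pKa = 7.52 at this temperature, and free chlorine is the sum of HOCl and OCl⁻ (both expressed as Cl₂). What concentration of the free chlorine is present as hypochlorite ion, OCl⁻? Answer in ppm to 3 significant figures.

[OCl⁻]/[HOCl] = 10^(pH − pKa) = 10^(7.93 − 7.52) = 10^0.41 = 2.57.
Fraction as HOCl = 1 / (1 + 2.57) = 0.2801.
OCl⁻ = (1 − 0.2801) × 3.29 ppm = 2.369 ppm.

2.37 ppm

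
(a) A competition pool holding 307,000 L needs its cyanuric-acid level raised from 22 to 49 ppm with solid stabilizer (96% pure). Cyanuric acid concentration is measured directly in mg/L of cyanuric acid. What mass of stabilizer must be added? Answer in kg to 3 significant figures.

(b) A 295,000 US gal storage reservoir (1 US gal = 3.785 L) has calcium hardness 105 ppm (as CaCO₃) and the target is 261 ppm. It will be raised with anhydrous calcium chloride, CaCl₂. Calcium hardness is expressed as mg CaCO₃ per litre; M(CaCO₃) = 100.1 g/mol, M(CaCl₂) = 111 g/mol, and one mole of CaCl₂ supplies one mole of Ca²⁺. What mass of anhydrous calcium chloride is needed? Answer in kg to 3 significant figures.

(a) CYA to add: (49 − 22) = 27 mg/L × 307,000 L = 8289 g cyanuric acid.
(a) At 96% purity: 8289 / 0.96 = 8634 g product.

(b) Volume: 295,000 US gal × 3.785 L/gal = 1,116,575 L.
(b) Hardness to add: (261 − 105) = 156 mg/L as CaCO₃ × 1,116,575 L = 174,200 g as CaCO₃.
(b) Moles of Ca²⁺ (1 mol Ca²⁺ ≡ 1 mol CaCO₃): 174,200 / 100.1 g/mol = 1740 mol.
(b) Mass of CaCl₂: 1740 × 111 = 193,200 g.

(a) 8.63 kg; (b) 193 kg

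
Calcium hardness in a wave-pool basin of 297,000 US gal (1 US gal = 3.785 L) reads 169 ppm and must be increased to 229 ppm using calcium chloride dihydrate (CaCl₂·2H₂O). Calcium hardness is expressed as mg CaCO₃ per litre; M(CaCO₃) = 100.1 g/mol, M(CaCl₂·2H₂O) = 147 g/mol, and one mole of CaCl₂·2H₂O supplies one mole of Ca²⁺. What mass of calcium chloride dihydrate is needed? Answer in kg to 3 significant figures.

99.1 kg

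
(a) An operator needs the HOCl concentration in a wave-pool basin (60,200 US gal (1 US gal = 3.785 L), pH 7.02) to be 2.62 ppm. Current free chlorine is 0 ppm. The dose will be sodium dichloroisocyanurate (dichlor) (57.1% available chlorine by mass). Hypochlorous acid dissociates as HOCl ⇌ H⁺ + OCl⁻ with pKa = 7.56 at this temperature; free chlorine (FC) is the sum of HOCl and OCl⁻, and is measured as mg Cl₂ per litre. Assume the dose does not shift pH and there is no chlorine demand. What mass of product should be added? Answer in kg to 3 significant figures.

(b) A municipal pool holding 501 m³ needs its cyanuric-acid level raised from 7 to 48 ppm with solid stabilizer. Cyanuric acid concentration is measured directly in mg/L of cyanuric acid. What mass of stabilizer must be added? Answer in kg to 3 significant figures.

(a) 1.35 kg; (b) 20.5 kg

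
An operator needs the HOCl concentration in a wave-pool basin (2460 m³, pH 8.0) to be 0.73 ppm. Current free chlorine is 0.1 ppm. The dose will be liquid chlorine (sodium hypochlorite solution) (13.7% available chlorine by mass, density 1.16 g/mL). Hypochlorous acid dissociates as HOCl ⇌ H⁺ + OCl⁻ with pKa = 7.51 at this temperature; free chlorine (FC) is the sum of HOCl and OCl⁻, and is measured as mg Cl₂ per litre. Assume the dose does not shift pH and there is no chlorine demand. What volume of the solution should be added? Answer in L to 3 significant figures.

44.7 L

Volume: 2460 m³ = 2,460,000 L.
[OCl⁻]/[HOCl] = 10^(pH − pKa) = 10^(8.0 − 7.51) = 3.09; fraction as HOCl = 1/(1 + 3.09) = 0.2445.
Free chlorine required for 0.73 ppm HOCl: 0.73 / 0.2445 = 2.986 ppm.
FC to add: 2.986 − 0.1 = 2.886 mg/L as Cl₂.
Cl₂ equivalent: 2.886 mg/L × 2,460,000 L = 7099 g.
Product at 13.7% available Cl: 7099 / 0.137 = 51,820 g.
Volume: 51,820 g ÷ 1.16 g/mL = 44,670 mL.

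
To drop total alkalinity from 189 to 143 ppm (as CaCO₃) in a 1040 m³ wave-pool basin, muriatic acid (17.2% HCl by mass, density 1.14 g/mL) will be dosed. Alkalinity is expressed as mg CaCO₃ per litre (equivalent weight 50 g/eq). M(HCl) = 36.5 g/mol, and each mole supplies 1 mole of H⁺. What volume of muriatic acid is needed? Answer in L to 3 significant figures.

178 L

Volume: 1040 m³ = 1,040,000 L.
Alkalinity to neutralize: (189 − 143) = 46 mg/L as CaCO₃ × 1,040,000 L = 47,840 g as CaCO₃.
Equivalents of H⁺ required: 47,840 ÷ 50 g/eq = 956.8 eq = 956.8 mol HCl.
Mass of HCl: 956.8 × 36.5 = 34,920 g.
Mass of 17.2% solution: 34,920 / 0.172 = 203,000 g.
Volume: 203,000 g ÷ 1.14 g/mL = 178,100 mL.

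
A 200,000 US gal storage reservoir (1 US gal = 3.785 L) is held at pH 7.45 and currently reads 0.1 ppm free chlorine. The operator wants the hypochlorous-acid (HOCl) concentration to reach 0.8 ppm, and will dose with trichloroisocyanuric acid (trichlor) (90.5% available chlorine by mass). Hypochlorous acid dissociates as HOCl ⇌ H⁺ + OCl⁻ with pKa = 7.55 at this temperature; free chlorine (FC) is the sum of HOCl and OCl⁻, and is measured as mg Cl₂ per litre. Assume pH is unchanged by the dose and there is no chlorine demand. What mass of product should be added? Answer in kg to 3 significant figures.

Volume: 200,000 US gal × 3.785 L/gal = 757,000 L.
[OCl⁻]/[HOCl] = 10^(pH − pKa) = 10^(7.45 − 7.55) = 0.7943; fraction as HOCl = 1/(1 + 0.7943) = 0.5573.
Free chlorine required for 0.8 ppm HOCl: 0.8 / 0.5573 = 1.435 ppm.
FC to add: 1.435 − 0.1 = 1.335 mg/L as Cl₂.
Cl₂ equivalent: 1.335 mg/L × 757,000 L = 1011 g.
Product at 90.5% available Cl: 1011 / 0.905 = 1117 g.

1.12 kg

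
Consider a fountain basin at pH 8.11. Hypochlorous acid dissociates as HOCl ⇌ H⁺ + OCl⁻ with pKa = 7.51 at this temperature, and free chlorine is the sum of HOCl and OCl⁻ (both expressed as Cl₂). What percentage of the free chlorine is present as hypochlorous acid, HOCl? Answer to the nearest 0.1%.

20.1%

[OCl⁻]/[HOCl] = 10^(pH − pKa) = 10^(8.11 − 7.51) = 10^0.60 = 3.981.
Fraction as HOCl = 1 / (1 + 3.981) = 0.2008.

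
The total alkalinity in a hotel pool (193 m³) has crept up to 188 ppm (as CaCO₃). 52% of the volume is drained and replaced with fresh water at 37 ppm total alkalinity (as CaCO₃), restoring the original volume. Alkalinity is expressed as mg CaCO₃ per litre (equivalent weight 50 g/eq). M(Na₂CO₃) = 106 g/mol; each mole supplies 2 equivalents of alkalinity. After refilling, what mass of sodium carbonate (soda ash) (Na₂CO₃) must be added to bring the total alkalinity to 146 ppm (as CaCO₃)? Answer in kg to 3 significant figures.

7.47 kg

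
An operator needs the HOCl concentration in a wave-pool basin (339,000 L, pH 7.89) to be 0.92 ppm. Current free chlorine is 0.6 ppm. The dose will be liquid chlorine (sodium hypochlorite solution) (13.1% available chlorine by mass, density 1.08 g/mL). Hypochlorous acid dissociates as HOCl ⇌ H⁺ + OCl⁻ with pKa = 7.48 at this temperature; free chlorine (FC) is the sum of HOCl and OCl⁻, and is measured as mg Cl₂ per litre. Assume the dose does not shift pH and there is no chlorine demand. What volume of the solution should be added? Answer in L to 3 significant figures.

6.43 L

[OCl⁻]/[HOCl] = 10^(pH − pKa) = 10^(7.89 − 7.48) = 2.57; fraction as HOCl = 1/(1 + 2.57) = 0.2801.
Free chlorine required for 0.92 ppm HOCl: 0.92 / 0.2801 = 3.285 ppm.
FC to add: 3.285 − 0.6 = 2.685 mg/L as Cl₂.
Cl₂ equivalent: 2.685 mg/L × 339,000 L = 910.1 g.
Product at 13.1% available Cl: 910.1 / 0.131 = 6948 g.
Volume: 6948 g ÷ 1.08 g/mL = 6433 mL.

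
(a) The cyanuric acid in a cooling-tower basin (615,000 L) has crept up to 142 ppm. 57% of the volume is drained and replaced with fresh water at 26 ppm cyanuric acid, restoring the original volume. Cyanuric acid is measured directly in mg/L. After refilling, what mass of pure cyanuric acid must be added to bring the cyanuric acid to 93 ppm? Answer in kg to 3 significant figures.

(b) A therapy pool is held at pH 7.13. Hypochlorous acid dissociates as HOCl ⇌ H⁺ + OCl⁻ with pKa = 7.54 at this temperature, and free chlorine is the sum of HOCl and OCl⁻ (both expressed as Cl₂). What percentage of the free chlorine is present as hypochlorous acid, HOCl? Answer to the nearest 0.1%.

(a) After draining 57% and refilling: 142 × 0.43 + 26 × 0.57 = 75.88 ppm.
(a) Deficit to target: 93 − 75.88 = 17.12 mg/L.
(a) Mass: 17.12 mg/L × 615,000 L = 10,530 g cyanuric acid.

(b) [OCl⁻]/[HOCl] = 10^(pH − pKa) = 10^(7.13 − 7.54) = 10^-0.41 = 0.389.
(b) Fraction as HOCl = 1 / (1 + 0.389) = 0.7199.

(a) 10.5 kg; (b) 72.0%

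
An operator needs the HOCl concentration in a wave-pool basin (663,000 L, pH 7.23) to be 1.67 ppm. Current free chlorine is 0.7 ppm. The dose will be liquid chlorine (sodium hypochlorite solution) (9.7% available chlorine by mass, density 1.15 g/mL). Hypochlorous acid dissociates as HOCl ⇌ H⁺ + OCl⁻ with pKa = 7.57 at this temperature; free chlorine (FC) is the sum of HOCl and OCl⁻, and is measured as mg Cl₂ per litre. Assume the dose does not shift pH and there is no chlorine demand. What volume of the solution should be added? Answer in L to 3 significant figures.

10.3 L

[OCl⁻]/[HOCl] = 10^(pH − pKa) = 10^(7.23 − 7.57) = 0.4571; fraction as HOCl = 1/(1 + 0.4571) = 0.6863.
Free chlorine required for 1.67 ppm HOCl: 1.67 / 0.6863 = 2.433 ppm.
FC to add: 2.433 − 0.7 = 1.733 mg/L as Cl₂.
Cl₂ equivalent: 1.733 mg/L × 663,000 L = 1149 g.
Product at 9.7% available Cl: 1149 / 0.097 = 11,850 g.
Volume: 11,850 g ÷ 1.15 g/mL = 10,300 mL.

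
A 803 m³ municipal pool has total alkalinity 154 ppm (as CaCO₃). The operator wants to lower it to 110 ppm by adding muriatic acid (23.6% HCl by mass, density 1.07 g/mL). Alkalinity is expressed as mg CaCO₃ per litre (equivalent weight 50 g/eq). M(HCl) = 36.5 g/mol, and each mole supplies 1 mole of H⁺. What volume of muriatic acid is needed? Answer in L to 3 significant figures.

102 L

Volume: 803 m³ = 803,000 L.
Alkalinity to neutralize: (154 − 110) = 44 mg/L as CaCO₃ × 803,000 L = 35,330 g as CaCO₃.
Equivalents of H⁺ required: 35,330 ÷ 50 g/eq = 706.6 eq = 706.6 mol HCl.
Mass of HCl: 706.6 × 36.5 = 25,790 g.
Mass of 23.6% solution: 25,790 / 0.236 = 109,300 g.
Volume: 109,300 g ÷ 1.07 g/mL = 102,100 mL.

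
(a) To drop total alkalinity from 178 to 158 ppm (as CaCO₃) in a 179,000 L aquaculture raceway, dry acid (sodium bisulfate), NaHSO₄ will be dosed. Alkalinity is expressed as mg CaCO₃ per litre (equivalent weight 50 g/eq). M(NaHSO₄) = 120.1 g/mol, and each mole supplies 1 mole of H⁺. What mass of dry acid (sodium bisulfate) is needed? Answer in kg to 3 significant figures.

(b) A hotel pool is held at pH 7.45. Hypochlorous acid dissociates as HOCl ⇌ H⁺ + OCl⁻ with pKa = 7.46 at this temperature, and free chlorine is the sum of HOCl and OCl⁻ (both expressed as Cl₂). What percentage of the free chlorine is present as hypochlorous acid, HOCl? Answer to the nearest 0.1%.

(a) Alkalinity to neutralize: (178 − 158) = 20 mg/L as CaCO₃ × 179,000 L = 3580 g as CaCO₃.
(a) Equivalents of H⁺ required: 3580 ÷ 50 g/eq = 71.6 eq = 71.6 mol NaHSO₄.
(a) Mass of NaHSO₄: 71.6 × 120.1 = 8599 g.

(b) [OCl⁻]/[HOCl] = 10^(pH − pKa) = 10^(7.45 − 7.46) = 10^-0.01 = 0.9772.
(b) Fraction as HOCl = 1 / (1 + 0.9772) = 0.5058.

(a) 8.60 kg; (b) 50.6%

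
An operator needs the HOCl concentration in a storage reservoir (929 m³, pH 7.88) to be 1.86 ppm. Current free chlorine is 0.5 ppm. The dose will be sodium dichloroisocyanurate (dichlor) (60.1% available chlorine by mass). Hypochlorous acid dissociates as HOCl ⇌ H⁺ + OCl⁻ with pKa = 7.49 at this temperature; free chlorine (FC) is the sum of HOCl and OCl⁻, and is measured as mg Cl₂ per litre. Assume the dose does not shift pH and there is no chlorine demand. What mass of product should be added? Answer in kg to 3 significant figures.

9.16 kg

Volume: 929 m³ = 929,000 L.
[OCl⁻]/[HOCl] = 10^(pH − pKa) = 10^(7.88 − 7.49) = 2.455; fraction as HOCl = 1/(1 + 2.455) = 0.2895.
Free chlorine required for 1.86 ppm HOCl: 1.86 / 0.2895 = 6.426 ppm.
FC to add: 6.426 − 0.5 = 5.926 mg/L as Cl₂.
Cl₂ equivalent: 5.926 mg/L × 929,000 L = 5505 g.
Product at 60.1% available Cl: 5505 / 0.601 = 9160 g.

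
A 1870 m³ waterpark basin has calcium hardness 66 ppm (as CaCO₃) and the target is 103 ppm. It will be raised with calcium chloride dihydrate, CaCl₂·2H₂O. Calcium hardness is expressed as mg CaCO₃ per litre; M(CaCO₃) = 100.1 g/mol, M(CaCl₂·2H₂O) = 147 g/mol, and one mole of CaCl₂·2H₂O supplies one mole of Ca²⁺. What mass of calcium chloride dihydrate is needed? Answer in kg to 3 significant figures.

102 kg

Volume: 1870 m³ = 1,870,000 L.
Hardness to add: (103 − 66) = 37 mg/L as CaCO₃ × 1,870,000 L = 69,190 g as CaCO₃.
Moles of Ca²⁺ (1 mol Ca²⁺ ≡ 1 mol CaCO₃): 69,190 / 100.1 g/mol = 691.2 mol.
Mass of CaCl₂·2H₂O: 691.2 × 147 = 101,600 g.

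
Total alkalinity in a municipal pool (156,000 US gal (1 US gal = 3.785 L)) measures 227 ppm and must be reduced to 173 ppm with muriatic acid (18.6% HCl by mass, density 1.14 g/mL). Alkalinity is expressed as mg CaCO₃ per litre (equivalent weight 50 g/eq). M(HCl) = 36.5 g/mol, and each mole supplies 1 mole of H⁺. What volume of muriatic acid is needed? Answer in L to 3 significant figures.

110 L

Volume: 156,000 US gal × 3.785 L/gal = 590,460 L.
Alkalinity to neutralize: (227 − 173) = 54 mg/L as CaCO₃ × 590,460 L = 31,880 g as CaCO₃.
Equivalents of H⁺ required: 31,880 ÷ 50 g/eq = 637.7 eq = 637.7 mol HCl.
Mass of HCl: 637.7 × 36.5 = 23,280 g.
Mass of 18.6% solution: 23,280 / 0.186 = 125,100 g.
Volume: 125,100 g ÷ 1.14 g/mL = 109,800 mL.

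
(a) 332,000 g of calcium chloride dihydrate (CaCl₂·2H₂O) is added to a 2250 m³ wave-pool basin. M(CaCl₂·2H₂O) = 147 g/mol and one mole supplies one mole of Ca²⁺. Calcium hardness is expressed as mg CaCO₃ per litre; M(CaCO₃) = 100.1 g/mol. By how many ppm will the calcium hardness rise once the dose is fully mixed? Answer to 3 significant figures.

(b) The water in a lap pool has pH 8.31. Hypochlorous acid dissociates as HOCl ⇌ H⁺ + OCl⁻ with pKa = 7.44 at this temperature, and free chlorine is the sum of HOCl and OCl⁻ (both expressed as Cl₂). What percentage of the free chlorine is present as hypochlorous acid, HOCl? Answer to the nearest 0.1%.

(a) Volume: 2250 m³ = 2,250,000 L.
(a) Moles of Ca²⁺: 332,000 g ÷ 147 g/mol = 2259 mol.
(a) As CaCO₃: 2259 mol × 100.1 g/mol = 226,100 g.
(a) Rise: 226,100 g / 2,250,000 L × 1000 = 100.5 mg/L.

(b) [OCl⁻]/[HOCl] = 10^(pH − pKa) = 10^(8.31 − 7.44) = 10^0.87 = 7.413.
(b) Fraction as HOCl = 1 / (1 + 7.413) = 0.1189.

(a) 100 ppm; (b) 11.9%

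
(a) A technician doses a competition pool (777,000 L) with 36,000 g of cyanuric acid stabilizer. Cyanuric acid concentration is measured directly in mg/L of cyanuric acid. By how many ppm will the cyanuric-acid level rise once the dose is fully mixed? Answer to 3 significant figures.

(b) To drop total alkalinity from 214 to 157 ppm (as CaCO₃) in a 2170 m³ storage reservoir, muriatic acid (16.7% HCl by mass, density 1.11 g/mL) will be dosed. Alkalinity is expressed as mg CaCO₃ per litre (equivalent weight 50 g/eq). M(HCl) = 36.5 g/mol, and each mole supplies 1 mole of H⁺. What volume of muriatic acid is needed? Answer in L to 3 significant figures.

(a) 46.3 ppm; (b) 487 L

(a) Rise: 36,000 g / 777,000 L × 1000 = 46.33 mg/L.

(b) Volume: 2170 m³ = 2,170,000 L.
(b) Alkalinity to neutralize: (214 − 157) = 57 mg/L as CaCO₃ × 2,170,000 L = 123,700 g as CaCO₃.
(b) Equivalents of H⁺ required: 123,700 ÷ 50 g/eq = 2474 eq = 2474 mol HCl.
(b) Mass of HCl: 2474 × 36.5 = 90,290 g.
(b) Mass of 16.7% solution: 90,290 / 0.167 = 540,700 g.
(b) Volume: 540,700 g ÷ 1.11 g/mL = 487,100 mL.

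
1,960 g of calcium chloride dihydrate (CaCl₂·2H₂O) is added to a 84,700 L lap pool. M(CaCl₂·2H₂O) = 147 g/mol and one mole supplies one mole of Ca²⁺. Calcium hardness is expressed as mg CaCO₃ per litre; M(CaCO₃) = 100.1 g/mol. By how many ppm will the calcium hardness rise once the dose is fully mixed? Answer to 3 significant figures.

15.8 ppm

Moles of Ca²⁺: 1,960 g ÷ 147 g/mol = 13.33 mol.
As CaCO₃: 13.33 mol × 100.1 g/mol = 1335 g.
Rise: 1335 g / 84,700 L × 1000 = 15.76 mg/L.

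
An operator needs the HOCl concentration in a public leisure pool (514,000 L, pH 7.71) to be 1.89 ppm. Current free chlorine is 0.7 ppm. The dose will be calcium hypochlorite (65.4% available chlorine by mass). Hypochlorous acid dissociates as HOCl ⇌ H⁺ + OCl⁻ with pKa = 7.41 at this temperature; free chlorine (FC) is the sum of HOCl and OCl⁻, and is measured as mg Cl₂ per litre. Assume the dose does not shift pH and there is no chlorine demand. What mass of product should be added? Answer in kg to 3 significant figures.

[OCl⁻]/[HOCl] = 10^(pH − pKa) = 10^(7.71 − 7.41) = 1.995; fraction as HOCl = 1/(1 + 1.995) = 0.3339.
Free chlorine required for 1.89 ppm HOCl: 1.89 / 0.3339 = 5.661 ppm.
FC to add: 5.661 − 0.7 = 4.961 mg/L as Cl₂.
Cl₂ equivalent: 4.961 mg/L × 514,000 L = 2550 g.
Product at 65.4% available Cl: 2550 / 0.654 = 3899 g.

3.90 kg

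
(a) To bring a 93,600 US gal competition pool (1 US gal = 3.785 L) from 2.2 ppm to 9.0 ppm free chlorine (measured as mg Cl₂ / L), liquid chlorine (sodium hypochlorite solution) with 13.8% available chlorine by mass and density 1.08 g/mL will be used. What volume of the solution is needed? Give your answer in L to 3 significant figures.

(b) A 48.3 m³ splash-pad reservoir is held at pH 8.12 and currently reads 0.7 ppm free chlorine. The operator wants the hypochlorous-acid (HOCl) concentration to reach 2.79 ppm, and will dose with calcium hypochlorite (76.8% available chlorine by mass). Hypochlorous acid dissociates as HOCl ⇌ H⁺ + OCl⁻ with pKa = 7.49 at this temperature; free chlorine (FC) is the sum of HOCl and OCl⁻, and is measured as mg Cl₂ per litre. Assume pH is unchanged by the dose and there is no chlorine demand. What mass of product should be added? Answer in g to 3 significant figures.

(a) 16.2 L; (b) 880 g

(a) Volume: 93,600 US gal × 3.785 L/gal = 354,276 L.
(a) Chlorine deficit: 9.0 − 2.2 = 6.8 ppm = 6.8 mg/L as Cl₂.
(a) Cl₂ equivalent needed: 6.8 mg/L × 354,276 L = 2,409,000 mg = 2409 g.
(a) Product at 13.8% available chlorine: 2409 / 0.138 = 17,460 g.
(a) Volume at density 1.08 g/mL: 17,460 g ÷ 1.08 g/mL = 16,160 mL.

(b) Volume: 48.3 m³ = 48,300 L.
(b) [OCl⁻]/[HOCl] = 10^(pH − pKa) = 10^(8.12 − 7.49) = 4.266; fraction as HOCl = 1/(1 + 4.266) = 0.1899.
(b) Free chlorine required for 2.79 ppm HOCl: 2.79 / 0.1899 = 14.69 ppm.
(b) FC to add: 14.69 − 0.7 = 13.99 mg/L as Cl₂.
(b) Cl₂ equivalent: 13.99 mg/L × 48,300 L = 675.8 g.
(b) Product at 76.8% available Cl: 675.8 / 0.768 = 879.9 g.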